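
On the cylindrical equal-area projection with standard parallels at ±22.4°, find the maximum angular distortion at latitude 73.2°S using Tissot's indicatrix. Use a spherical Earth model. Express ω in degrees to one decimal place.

Cylindrical equal-area (φ₀ = 22.4°): h = cos φ / cos 22.4° along meridians, k = cos 22.4° / cos φ along parallels; h·k = 1.
At 73.2°: h = 0.3126, k = 3.199; principal scales a = 3.199, b = 0.3126.
sin(ω/2) = (a − b)/(a + b) = 2.886/3.511 = 0.8219, so ω = 2 arcsin(0.8219) ≈ 110.6°.

110.6°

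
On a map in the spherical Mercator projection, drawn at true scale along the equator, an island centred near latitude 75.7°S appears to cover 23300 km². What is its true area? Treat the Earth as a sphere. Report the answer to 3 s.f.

1420 km²

For Mercator, h = k = sec φ (a conformal cylindrical projection has a single point scale, 1/cos φ).
Areal scale = k² = sec²φ = 1/cos²(75.7°) = 1/0.2470² = 16.39.
True area = apparent / (areal scale) = 23300 / 16.39 ≈ 1420 km².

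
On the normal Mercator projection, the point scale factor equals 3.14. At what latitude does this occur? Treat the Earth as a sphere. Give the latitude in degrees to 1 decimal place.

71.4°

Mercator scale is k = sec φ = 1/cos φ.
1/cos φ = 3.14  ⇒  cos φ = 0.3185  ⇒  φ = arccos(0.3185) ≈ 71.4°.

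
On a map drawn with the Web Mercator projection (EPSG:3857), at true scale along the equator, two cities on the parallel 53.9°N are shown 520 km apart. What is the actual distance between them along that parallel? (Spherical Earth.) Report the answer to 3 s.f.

For Mercator, h = k = sec φ (a conformal cylindrical projection has a single point scale, 1/cos φ).
Along the parallel at 53.9°, map distances are exaggerated by k = sec 53.9° = 1.697.
True distance = 520 / 1.697 = 520 × cos 53.9° ≈ 306 km.

306 km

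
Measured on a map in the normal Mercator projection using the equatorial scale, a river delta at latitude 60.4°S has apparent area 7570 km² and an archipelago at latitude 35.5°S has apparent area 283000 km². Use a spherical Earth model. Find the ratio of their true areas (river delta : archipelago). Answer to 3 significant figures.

0.00985

Mercator's areal exaggeration is sec²φ; hence true area = (apparent area) · cos²φ.
True area of river delta: 7570 × cos²(60.4°) = 7570 × 0.2440 = 1847 km².
True area of archipelago: 283000 × cos²(35.5°) = 283000 × 0.6628 = 187600 km².
Ratio = 1847 / 187600 ≈ 0.00985.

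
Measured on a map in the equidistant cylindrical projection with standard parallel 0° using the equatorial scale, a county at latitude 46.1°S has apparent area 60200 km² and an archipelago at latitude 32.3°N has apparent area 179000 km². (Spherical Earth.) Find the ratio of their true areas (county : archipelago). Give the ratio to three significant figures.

Plate carrée has h = 1 and k = sec φ, giving areal scale sec φ; true area = (apparent area) · cos φ.
True area of county: 60200 × cos(46.1°) = 60200 × 0.6934 = 41740 km².
True area of archipelago: 179000 × cos(32.3°) = 179000 × 0.8453 = 151300 km².
Ratio = 41740 / 151300 ≈ 0.276.

0.276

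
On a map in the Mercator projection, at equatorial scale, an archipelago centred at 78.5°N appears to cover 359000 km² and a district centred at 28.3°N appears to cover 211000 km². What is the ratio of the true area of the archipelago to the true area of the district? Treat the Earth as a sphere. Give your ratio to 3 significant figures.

Since Mercator area scale is 1/cos²φ, the true area equals the apparent area multiplied by cos²φ.
True area of archipelago: 359000 × cos²(78.5°) = 359000 × 0.03975 = 14270 km².
True area of district: 211000 × cos²(28.3°) = 211000 × 0.7752 = 163600 km².
Ratio = 14270 / 163600 ≈ 0.0872.

0.0872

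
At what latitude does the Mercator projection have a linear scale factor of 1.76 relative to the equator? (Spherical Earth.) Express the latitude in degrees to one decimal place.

Mercator scale is k = sec φ = 1/cos φ.
1/cos φ = 1.76  ⇒  cos φ = 0.5682  ⇒  φ = arccos(0.5682) ≈ 55.4°.

55.4°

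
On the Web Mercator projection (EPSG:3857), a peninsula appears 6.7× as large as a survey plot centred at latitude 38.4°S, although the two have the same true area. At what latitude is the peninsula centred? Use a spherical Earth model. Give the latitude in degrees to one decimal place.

72.4°

Mercator areal scale is sec²φ, so apparent-area ratio = sec²φ₁ / sec²φ₂ = cos²φ₂ / cos²φ₁.
cos²φ₂ / cos²φ₁ = 6.7  ⇒  cos φ₁ = cos 38.4° / √6.7 = 0.7837/2.588 = 0.3028.
φ₁ = arccos(0.3028) ≈ 72.4°.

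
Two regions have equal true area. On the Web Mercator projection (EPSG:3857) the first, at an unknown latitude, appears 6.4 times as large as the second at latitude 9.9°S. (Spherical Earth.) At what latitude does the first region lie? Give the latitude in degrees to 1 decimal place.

67.1°

For equal true areas on Mercator, apparent areas scale as sec²φ, so the ratio is cos²φ₂ / cos²φ₁.
cos²φ₂ / cos²φ₁ = 6.4  ⇒  cos φ₁ = cos 9.9° / √6.4 = 0.9851/2.530 = 0.3894.
φ₁ = arccos(0.3894) ≈ 67.1°.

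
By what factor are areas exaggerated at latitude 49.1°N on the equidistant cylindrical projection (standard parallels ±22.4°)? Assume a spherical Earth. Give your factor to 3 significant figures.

In the equirectangular projection with standard parallel φ₀ = 22.4° (x = Rλ cos φ₀, y = Rφ), meridians are true-scale (h = 1) and the parallel scale is k = cos φ₀ / cos φ.
Areal scale = h·k = 1 × cos φ₀ / cos φ; at 49.1°, h = 1.000, k = 1.412, so h·k = 1.412.

1.41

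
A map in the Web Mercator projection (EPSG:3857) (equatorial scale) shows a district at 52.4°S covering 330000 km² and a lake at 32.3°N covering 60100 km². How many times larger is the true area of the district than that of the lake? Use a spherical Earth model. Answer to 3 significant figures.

On Mercator the areal scale is sec²φ, so true area = apparent × cos²φ.
True area of district: 330000 × cos²(52.4°) = 330000 × 0.3723 = 122900 km².
True area of lake: 60100 × cos²(32.3°) = 60100 × 0.7145 = 42940 km².
Ratio = 122900 / 42940 ≈ 2.86.

2.86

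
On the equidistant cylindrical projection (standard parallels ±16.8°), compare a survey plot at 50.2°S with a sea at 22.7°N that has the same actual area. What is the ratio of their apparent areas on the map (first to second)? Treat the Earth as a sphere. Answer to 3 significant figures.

1.44

With standard parallel φ₀ = 16.8°, the equirectangular projection gives x = Rλ cos φ₀, y = Rφ, so h = 1 and k = cos 16.8° / cos φ.
Areal scale at 50.2°: h·k = 1.000 × 1.496 = 1.496.
Areal scale at 22.7°: h·k = 1.000 × 1.038 = 1.038.
Ratio = 1.496/1.038 ≈ 1.44.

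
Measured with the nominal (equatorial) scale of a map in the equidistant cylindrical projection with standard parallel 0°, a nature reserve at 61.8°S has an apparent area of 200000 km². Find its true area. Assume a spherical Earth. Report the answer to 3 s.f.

94500 km²

Plate carrée maps x = Rλ, y = Rφ. The meridian scale is h = 1 and the parallel scale is k = 1/cos φ = sec φ.
Areal scale = h·k = 1 × sec φ; at 61.8°, h = 1.000, k = 2.116, so h·k = 2.116.
True area = apparent / (areal scale) = 200000 / 2.116 ≈ 94500 km².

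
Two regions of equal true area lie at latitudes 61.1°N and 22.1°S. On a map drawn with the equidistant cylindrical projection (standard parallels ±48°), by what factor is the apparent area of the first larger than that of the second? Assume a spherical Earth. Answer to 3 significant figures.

The equidistant cylindrical projection with φ₀ = 48° has h = 1 (meridians true) and k = cos φ₀ / cos φ along parallels.
Areal scale at 61.1°: h·k = 1.000 × 1.385 = 1.385.
Areal scale at 22.1°: h·k = 1.000 × 0.7222 = 0.7222.
Ratio = 1.385/0.7222 ≈ 1.92.

1.92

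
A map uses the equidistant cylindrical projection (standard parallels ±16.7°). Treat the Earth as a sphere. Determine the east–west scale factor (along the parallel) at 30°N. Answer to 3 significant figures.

1.11

In the equirectangular projection with standard parallel φ₀ = 16.7° (x = Rλ cos φ₀, y = Rφ), meridians are true-scale (h = 1) and the parallel scale is k = cos φ₀ / cos φ.
k = cos 16.7° / cos 30° = 0.9578/0.8660 = 1.106.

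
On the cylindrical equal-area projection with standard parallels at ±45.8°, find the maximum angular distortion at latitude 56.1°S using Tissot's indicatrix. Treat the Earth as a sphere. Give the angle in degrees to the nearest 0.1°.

For cylindrical equal-area with standard parallel φ₀, h = cos φ / cos φ₀ and k = cos φ₀ / cos φ, so h·k = 1.
At 56.1°: h = 0.8000, k = 1.250; principal scales a = 1.250, b = 0.8000.
sin(ω/2) = (a − b)/(a + b) = 0.4500/2.050 = 0.2195, so ω = 2 arcsin(0.2195) ≈ 25.4°.

25.4°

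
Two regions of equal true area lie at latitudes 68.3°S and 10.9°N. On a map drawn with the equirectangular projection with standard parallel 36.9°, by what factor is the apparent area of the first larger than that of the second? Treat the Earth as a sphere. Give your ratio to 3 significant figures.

The equidistant cylindrical projection with φ₀ = 36.9° has h = 1 (meridians true) and k = cos φ₀ / cos φ along parallels.
Areal scale at 68.3°: h·k = 1.000 × 2.163 = 2.163.
Areal scale at 10.9°: h·k = 1.000 × 0.8144 = 0.8144.
Ratio = 2.163/0.8144 ≈ 2.66.

2.66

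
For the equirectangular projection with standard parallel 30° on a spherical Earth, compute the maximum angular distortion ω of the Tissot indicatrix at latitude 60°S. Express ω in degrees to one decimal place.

The equidistant cylindrical projection with φ₀ = 30° has h = 1 (meridians true) and k = cos φ₀ / cos φ along parallels.
At 60°: h = 1.000, k = 1.732; principal scales a = 1.732, b = 1.000.
sin(ω/2) = (a − b)/(a + b) = 0.7321/2.732 = 0.2679, so ω = 2 arcsin(0.2679) ≈ 31.1°.

31.1°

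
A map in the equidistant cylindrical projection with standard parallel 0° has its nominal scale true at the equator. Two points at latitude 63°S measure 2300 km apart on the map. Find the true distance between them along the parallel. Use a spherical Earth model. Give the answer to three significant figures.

For the equirectangular projection with φ₀ = 0 (plate carrée), h = 1 along meridians and k = sec φ along parallels.
Along the parallel at 63°, map distances are exaggerated by k = sec 63° = 2.203.
True distance = 2300 / 2.203 = 2300 × cos 63° ≈ 1040 km.

1040 km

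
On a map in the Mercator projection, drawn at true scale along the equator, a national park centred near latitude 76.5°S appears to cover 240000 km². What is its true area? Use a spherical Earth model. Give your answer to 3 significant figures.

13100 km²

For Mercator, h = k = sec φ (a conformal cylindrical projection has a single point scale, 1/cos φ).
Areal scale = k² = sec²φ = 1/cos²(76.5°) = 1/0.2334² = 18.35.
True area = apparent / (areal scale) = 240000 / 18.35 ≈ 13100 km².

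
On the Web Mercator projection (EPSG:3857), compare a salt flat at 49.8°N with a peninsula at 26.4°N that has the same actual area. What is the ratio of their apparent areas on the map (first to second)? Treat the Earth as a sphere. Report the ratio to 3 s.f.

Mercator is conformal with k = sec φ, so areal scale = k² = sec²φ.
At 49.8°: sec²(49.8°) = 1/0.6455² = 2.400.
At 26.4°: sec²(26.4°) = 1/0.8957² = 1.246.
Ratio = 2.400/1.246 = cos²(26.4°)/cos²(49.8°) ≈ 1.93.

1.93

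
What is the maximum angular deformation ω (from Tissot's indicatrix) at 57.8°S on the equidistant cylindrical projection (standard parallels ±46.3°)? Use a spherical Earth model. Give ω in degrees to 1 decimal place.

14.8°

The equidistant cylindrical projection with φ₀ = 46.3° has h = 1 (meridians true) and k = cos φ₀ / cos φ along parallels.
At 57.8°: h = 1.000, k = 1.297; principal scales a = 1.297, b = 1.000.
sin(ω/2) = (a − b)/(a + b) = 0.2965/2.297 = 0.1291, so ω = 2 arcsin(0.1291) ≈ 14.8°.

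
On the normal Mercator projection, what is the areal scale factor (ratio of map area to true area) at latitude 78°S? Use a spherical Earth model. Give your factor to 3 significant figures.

Mercator is conformal, so the point scale is isotropic: h = k = sec φ = 1/cos φ.
Areal scale = k² = sec²φ = 1/cos²(78°) = 1/0.2079² = 23.13.

23.1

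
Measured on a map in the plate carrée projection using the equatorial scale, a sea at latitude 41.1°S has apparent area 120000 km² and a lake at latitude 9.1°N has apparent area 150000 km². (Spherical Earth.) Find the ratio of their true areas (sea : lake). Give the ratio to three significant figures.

0.611

On the plate carrée, areal scale = h·k = 1 × sec φ, so true area = apparent × cos φ.
True area of sea: 120000 × cos(41.1°) = 120000 × 0.7536 = 90430 km².
True area of lake: 150000 × cos(9.1°) = 150000 × 0.9874 = 148100 km².
Ratio = 90430 / 148100 ≈ 0.611.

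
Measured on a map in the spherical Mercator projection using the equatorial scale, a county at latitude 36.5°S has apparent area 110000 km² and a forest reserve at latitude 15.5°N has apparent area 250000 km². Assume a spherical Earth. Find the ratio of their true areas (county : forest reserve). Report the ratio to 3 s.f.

On Mercator the areal scale is sec²φ, so true area = apparent × cos²φ.
True area of county: 110000 × cos²(36.5°) = 110000 × 0.6462 = 71080 km².
True area of forest reserve: 250000 × cos²(15.5°) = 250000 × 0.9286 = 232100 km².
Ratio = 71080 / 232100 ≈ 0.306.

0.306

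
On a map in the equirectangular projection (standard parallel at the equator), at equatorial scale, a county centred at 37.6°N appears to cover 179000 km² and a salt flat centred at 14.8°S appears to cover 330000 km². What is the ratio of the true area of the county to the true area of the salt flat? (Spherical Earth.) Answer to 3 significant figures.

On the plate carrée, areal scale = h·k = 1 × sec φ, so true area = apparent × cos φ.
True area of county: 179000 × cos(37.6°) = 179000 × 0.7923 = 141800 km².
True area of salt flat: 330000 × cos(14.8°) = 330000 × 0.9668 = 319100 km².
Ratio = 141800 / 319100 ≈ 0.445.

0.445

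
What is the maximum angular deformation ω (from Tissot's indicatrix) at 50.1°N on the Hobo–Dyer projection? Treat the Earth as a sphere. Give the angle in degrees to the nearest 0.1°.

24.2°

Hobo–Dyer is a cylindrical equal-area projection with standard parallels at ±37.5°. A cylindrical equal-area projection with standard parallel φ₀ has meridian scale h = cos φ / cos φ₀ and parallel scale k = cos φ₀ / cos φ (so areas are preserved, h·k = 1).
At 50.1°: h = 0.8085, k = 1.237; principal scales a = 1.237, b = 0.8085.
sin(ω/2) = (a − b)/(a + b) = 0.4283/2.045 = 0.2094, so ω = 2 arcsin(0.2094) ≈ 24.2°.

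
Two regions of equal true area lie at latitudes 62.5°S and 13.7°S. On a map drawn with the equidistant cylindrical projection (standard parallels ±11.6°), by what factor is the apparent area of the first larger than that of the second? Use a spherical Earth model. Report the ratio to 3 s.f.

The equidistant cylindrical projection with φ₀ = 11.6° has h = 1 (meridians true) and k = cos φ₀ / cos φ along parallels.
Areal scale at 62.5°: h·k = 1.000 × 2.121 = 2.121.
Areal scale at 13.7°: h·k = 1.000 × 1.008 = 1.008.
Ratio = 2.121/1.008 ≈ 2.10.

2.10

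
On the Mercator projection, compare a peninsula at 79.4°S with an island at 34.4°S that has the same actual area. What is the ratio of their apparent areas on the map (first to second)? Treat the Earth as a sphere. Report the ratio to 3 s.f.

20.1

Mercator is conformal with k = sec φ, so areal scale = k² = sec²φ.
At 79.4°: sec²(79.4°) = 1/0.1840² = 29.55.
At 34.4°: sec²(34.4°) = 1/0.8251² = 1.469.
Ratio = 29.55/1.469 = cos²(34.4°)/cos²(79.4°) ≈ 20.1.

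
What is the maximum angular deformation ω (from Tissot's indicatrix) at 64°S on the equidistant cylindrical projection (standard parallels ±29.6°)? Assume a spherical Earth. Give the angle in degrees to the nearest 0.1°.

With standard parallel φ₀ = 29.6°, the equirectangular projection gives x = Rλ cos φ₀, y = Rφ, so h = 1 and k = cos 29.6° / cos φ.
At 64°: h = 1.000, k = 1.983; principal scales a = 1.983, b = 1.000.
sin(ω/2) = (a − b)/(a + b) = 0.9835/2.983 = 0.3296, so ω = 2 arcsin(0.3296) ≈ 38.5°.

38.5°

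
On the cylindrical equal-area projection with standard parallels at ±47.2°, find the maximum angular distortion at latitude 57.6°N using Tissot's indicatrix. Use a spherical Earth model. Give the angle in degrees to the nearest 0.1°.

A cylindrical equal-area projection with standard parallel φ₀ has meridian scale h = cos φ / cos φ₀ and parallel scale k = cos φ₀ / cos φ (so areas are preserved, h·k = 1).
At 57.6°: h = 0.7886, k = 1.268; principal scales a = 1.268, b = 0.7886.
sin(ω/2) = (a − b)/(a + b) = 0.4794/2.057 = 0.2331, so ω = 2 arcsin(0.2331) ≈ 27.0°.

27.0°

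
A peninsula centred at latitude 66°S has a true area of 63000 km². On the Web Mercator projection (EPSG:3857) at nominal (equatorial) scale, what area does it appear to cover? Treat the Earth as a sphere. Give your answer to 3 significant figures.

381000 km²

For Mercator, h = k = sec φ (a conformal cylindrical projection has a single point scale, 1/cos φ).
Areal scale = k² = sec²φ = 1/cos²(66°) = 1/0.4067² = 6.045.
Apparent area = 63000 × 6.045 ≈ 381000 km².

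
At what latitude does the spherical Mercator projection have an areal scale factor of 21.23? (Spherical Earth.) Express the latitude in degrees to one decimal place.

77.5°

Mercator areal scale is sec²φ.
sec²φ = 21.23  ⇒  cos²φ = 0.04710  ⇒  cos φ = 0.2170.
φ = arccos(0.2170) ≈ 77.5°.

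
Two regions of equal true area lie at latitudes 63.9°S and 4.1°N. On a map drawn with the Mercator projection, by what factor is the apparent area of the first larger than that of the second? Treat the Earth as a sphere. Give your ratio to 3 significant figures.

On Mercator, area is exaggerated by sec²φ = 1/cos²φ.
At 63.9°: sec²(63.9°) = 1/0.4399² = 5.167.
At 4.1°: sec²(4.1°) = 1/0.9974² = 1.005.
Ratio = 5.167/1.005 = cos²(4.1°)/cos²(63.9°) ≈ 5.14.

5.14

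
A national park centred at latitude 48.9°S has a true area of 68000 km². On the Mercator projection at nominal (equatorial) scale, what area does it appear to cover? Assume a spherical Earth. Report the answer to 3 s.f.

157000 km²

The Mercator projection is conformal; its linear scale factor is the same in every direction and equals sec φ = 1/cos φ.
Areal scale = k² = sec²φ = 1/cos²(48.9°) = 1/0.6574² = 2.314.
Apparent area = 68000 × 2.314 ≈ 157000 km².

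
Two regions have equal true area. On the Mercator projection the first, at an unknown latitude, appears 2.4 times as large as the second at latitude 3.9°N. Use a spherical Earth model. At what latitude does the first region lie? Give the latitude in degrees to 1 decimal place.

49.9°

For equal true areas on Mercator, apparent areas scale as sec²φ, so the ratio is cos²φ₂ / cos²φ₁.
cos²φ₂ / cos²φ₁ = 2.4  ⇒  cos φ₁ = cos 3.9° / √2.4 = 0.9977/1.549 = 0.6440.
φ₁ = arccos(0.6440) ≈ 49.9°.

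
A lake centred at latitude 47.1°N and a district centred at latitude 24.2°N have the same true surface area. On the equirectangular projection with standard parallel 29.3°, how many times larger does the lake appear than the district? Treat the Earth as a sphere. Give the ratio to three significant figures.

1.34

In the equirectangular projection with standard parallel φ₀ = 29.3° (x = Rλ cos φ₀, y = Rφ), meridians are true-scale (h = 1) and the parallel scale is k = cos φ₀ / cos φ.
Areal scale at 47.1°: h·k = 1.000 × 1.281 = 1.281.
Areal scale at 24.2°: h·k = 1.000 × 0.9561 = 0.9561.
Ratio = 1.281/0.9561 ≈ 1.34.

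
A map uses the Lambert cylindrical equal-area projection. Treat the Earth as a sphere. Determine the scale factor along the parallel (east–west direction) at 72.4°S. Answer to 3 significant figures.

The Lambert cylindrical equal-area projection is the cylindrical equal-area projection with its standard parallel at the equator (φ₀ = 0). For cylindrical equal-area with standard parallel φ₀, h = cos φ / cos φ₀ and k = cos φ₀ / cos φ, so h·k = 1.
k = cos 0° / cos 72.4° = 1.000/0.3024 = 3.307.

3.31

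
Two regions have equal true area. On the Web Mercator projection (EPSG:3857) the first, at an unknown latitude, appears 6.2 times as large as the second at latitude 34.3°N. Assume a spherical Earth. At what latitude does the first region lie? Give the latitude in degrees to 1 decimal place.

70.6°

For equal true areas on Mercator, apparent areas scale as sec²φ, so the ratio is cos²φ₂ / cos²φ₁.
cos²φ₂ / cos²φ₁ = 6.2  ⇒  cos φ₁ = cos 34.3° / √6.2 = 0.8261/2.490 = 0.3318.
φ₁ = arccos(0.3318) ≈ 70.6°.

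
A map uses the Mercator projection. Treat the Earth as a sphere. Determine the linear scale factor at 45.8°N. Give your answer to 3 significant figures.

The Mercator projection is conformal; its linear scale factor is the same in every direction and equals sec φ = 1/cos φ.
k = 1/cos 45.8° = 1/0.6972 = 1.434.

1.43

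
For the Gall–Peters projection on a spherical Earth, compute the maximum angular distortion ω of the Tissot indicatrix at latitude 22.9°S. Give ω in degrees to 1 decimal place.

30.0°

The Gall–Peters projection is cylindrical equal-area with φ₀ = 45°. For cylindrical equal-area with standard parallel φ₀, h = cos φ / cos φ₀ and k = cos φ₀ / cos φ, so h·k = 1.
At 22.9°: h = 1.303, k = 0.7676; principal scales a = 1.303, b = 0.7676.
sin(ω/2) = (a − b)/(a + b) = 0.5351/2.070 = 0.2585, so ω = 2 arcsin(0.2585) ≈ 30.0°.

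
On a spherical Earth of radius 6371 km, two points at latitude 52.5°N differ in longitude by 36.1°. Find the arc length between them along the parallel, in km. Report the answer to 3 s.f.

Arc length along a parallel = R cos φ · Δλ (with Δλ in radians).
= 6371 × cos 52.5° × (36.1° × π/180) = 6371 × 0.6088 × 0.6301 ≈ 2440 km.

2440 km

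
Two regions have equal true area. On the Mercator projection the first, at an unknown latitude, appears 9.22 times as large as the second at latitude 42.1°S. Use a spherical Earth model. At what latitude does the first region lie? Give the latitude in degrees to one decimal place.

75.9°

On Mercator, (apparent₁)/(apparent₂) = sec²φ₁ / sec²φ₂ when true areas are equal.
cos²φ₂ / cos²φ₁ = 9.22  ⇒  cos φ₁ = cos 42.1° / √9.22 = 0.7420/3.036 = 0.2444.
φ₁ = arccos(0.2444) ≈ 75.9°.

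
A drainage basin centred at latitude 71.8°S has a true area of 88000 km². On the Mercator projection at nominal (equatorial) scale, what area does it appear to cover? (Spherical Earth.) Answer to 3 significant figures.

For Mercator, h = k = sec φ (a conformal cylindrical projection has a single point scale, 1/cos φ).
Areal scale = k² = sec²φ = 1/cos²(71.8°) = 1/0.3123² = 10.25.
Apparent area = 88000 × 10.25 ≈ 902000 km².

902000 km²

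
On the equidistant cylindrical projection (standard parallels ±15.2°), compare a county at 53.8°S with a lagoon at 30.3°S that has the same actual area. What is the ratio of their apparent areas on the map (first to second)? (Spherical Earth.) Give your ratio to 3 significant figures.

With standard parallel φ₀ = 15.2°, the equirectangular projection gives x = Rλ cos φ₀, y = Rφ, so h = 1 and k = cos 15.2° / cos φ.
Areal scale at 53.8°: h·k = 1.000 × 1.634 = 1.634.
Areal scale at 30.3°: h·k = 1.000 × 1.118 = 1.118.
Ratio = 1.634/1.118 ≈ 1.46.

1.46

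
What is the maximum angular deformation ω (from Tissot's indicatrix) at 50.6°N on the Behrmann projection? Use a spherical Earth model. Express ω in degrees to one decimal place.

The Behrmann projection is cylindrical equal-area with φ₀ = 30°. Cylindrical equal-area (φ₀ = 30°): h = cos φ / cos 30° along meridians, k = cos 30° / cos φ along parallels; h·k = 1.
At 50.6°: h = 0.7329, k = 1.364; principal scales a = 1.364, b = 0.7329.
sin(ω/2) = (a − b)/(a + b) = 0.6315/2.097 = 0.3011, so ω = 2 arcsin(0.3011) ≈ 35.0°.

35.0°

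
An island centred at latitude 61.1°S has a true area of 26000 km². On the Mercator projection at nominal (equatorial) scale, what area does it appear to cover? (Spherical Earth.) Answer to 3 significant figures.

111000 km²

Mercator is conformal, so the point scale is isotropic: h = k = sec φ = 1/cos φ.
Areal scale = k² = sec²φ = 1/cos²(61.1°) = 1/0.4833² = 4.282.
Apparent area = 26000 × 4.282 ≈ 111000 km².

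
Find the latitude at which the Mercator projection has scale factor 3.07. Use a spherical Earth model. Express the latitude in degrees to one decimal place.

Mercator scale is k = sec φ = 1/cos φ.
1/cos φ = 3.07  ⇒  cos φ = 0.3257  ⇒  φ = arccos(0.3257) ≈ 71.0°.

71.0°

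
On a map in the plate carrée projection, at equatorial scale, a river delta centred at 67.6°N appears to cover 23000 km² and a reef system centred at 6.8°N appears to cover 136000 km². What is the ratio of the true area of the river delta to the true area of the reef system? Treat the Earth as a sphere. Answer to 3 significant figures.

0.0649

On the plate carrée, areal scale = h·k = 1 × sec φ, so true area = apparent × cos φ.
True area of river delta: 23000 × cos(67.6°) = 23000 × 0.3811 = 8765 km².
True area of reef system: 136000 × cos(6.8°) = 136000 × 0.9930 = 135000 km².
Ratio = 8765 / 135000 ≈ 0.0649.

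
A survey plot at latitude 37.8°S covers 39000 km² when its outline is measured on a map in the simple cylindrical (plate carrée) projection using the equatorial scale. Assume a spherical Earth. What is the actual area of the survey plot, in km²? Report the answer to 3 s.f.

30800 km²

In the plate carrée (x = Rλ, y = Rφ), meridians are true-scale (h = 1) and parallels are stretched by k = sec φ.
Areal scale = h·k = 1 × sec φ; at 37.8°, h = 1.000, k = 1.266, so h·k = 1.266.
True area = apparent / (areal scale) = 39000 / 1.266 ≈ 30800 km².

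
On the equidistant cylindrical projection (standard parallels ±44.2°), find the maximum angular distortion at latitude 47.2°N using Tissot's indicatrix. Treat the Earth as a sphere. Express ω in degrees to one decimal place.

3.1°

With standard parallel φ₀ = 44.2°, the equirectangular projection gives x = Rλ cos φ₀, y = Rφ, so h = 1 and k = cos 44.2° / cos φ.
At 47.2°: h = 1.000, k = 1.055; principal scales a = 1.055, b = 1.000.
sin(ω/2) = (a − b)/(a + b) = 0.05515/2.055 = 0.02683, so ω = 2 arcsin(0.02683) ≈ 3.1°.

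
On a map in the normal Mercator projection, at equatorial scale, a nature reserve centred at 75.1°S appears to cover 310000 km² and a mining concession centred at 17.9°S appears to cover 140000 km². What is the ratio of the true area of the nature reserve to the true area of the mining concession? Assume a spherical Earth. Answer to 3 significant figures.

0.162

Mercator's areal exaggeration is sec²φ; hence true area = (apparent area) · cos²φ.
True area of nature reserve: 310000 × cos²(75.1°) = 310000 × 0.06612 = 20500 km².
True area of mining concession: 140000 × cos²(17.9°) = 140000 × 0.9055 = 126800 km².
Ratio = 20500 / 126800 ≈ 0.162.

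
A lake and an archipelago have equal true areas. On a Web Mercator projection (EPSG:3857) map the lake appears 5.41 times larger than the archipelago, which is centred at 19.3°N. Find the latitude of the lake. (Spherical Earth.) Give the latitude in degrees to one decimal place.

For equal true areas on Mercator, apparent areas scale as sec²φ, so the ratio is cos²φ₂ / cos²φ₁.
cos²φ₂ / cos²φ₁ = 5.41  ⇒  cos φ₁ = cos 19.3° / √5.41 = 0.9438/2.326 = 0.4058.
φ₁ = arccos(0.4058) ≈ 66.1°.

66.1°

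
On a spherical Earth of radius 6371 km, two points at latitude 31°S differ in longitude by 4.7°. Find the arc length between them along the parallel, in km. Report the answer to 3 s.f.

448 km

Arc length along a parallel = R cos φ · Δλ (with Δλ in radians).
= 6371 × cos 31° × (4.7° × π/180) = 6371 × 0.8572 × 0.08203 ≈ 448 km.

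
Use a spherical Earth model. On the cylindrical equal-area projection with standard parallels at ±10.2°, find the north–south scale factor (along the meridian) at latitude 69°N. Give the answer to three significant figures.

A cylindrical equal-area projection with standard parallel φ₀ has meridian scale h = cos φ / cos φ₀ and parallel scale k = cos φ₀ / cos φ (so areas are preserved, h·k = 1).
h = cos 69° / cos 10.2° = 0.3584/0.9842 = 0.3641.

0.364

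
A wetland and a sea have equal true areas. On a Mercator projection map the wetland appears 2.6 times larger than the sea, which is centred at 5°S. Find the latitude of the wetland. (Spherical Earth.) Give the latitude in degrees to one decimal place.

Mercator areal scale is sec²φ, so apparent-area ratio = sec²φ₁ / sec²φ₂ = cos²φ₂ / cos²φ₁.
cos²φ₂ / cos²φ₁ = 2.6  ⇒  cos φ₁ = cos 5° / √2.6 = 0.9962/1.612 = 0.6178.
φ₁ = arccos(0.6178) ≈ 51.8°.

51.8°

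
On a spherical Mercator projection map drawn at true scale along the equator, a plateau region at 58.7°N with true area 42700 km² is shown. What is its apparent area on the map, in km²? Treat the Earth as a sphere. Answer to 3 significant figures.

The Mercator projection is conformal; its linear scale factor is the same in every direction and equals sec φ = 1/cos φ.
Areal scale = k² = sec²φ = 1/cos²(58.7°) = 1/0.5195² = 3.705.
Apparent area = 42700 × 3.705 ≈ 158000 km².

158000 km²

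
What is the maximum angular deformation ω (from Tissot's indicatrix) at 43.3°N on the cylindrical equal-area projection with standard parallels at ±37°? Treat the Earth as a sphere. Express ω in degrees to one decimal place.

A cylindrical equal-area projection with standard parallel φ₀ has meridian scale h = cos φ / cos φ₀ and parallel scale k = cos φ₀ / cos φ (so areas are preserved, h·k = 1).
At 43.3°: h = 0.9113, k = 1.097; principal scales a = 1.097, b = 0.9113.
sin(ω/2) = (a − b)/(a + b) = 0.1861/2.009 = 0.09265, so ω = 2 arcsin(0.09265) ≈ 10.6°.

10.6°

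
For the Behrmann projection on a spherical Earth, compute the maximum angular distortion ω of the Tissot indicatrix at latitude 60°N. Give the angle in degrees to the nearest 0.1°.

The Behrmann projection is cylindrical equal-area with φ₀ = 30°. Cylindrical equal-area (φ₀ = 30°): h = cos φ / cos 30° along meridians, k = cos 30° / cos φ along parallels; h·k = 1.
At 60°: h = 0.5774, k = 1.732; principal scales a = 1.732, b = 0.5774.
sin(ω/2) = (a − b)/(a + b) = 1.155/2.309 = 0.5000, so ω = 2 arcsin(0.5000) ≈ 60.0°.

60.0°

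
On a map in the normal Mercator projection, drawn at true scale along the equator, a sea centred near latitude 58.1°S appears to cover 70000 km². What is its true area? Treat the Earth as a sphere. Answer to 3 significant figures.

For Mercator, h = k = sec φ (a conformal cylindrical projection has a single point scale, 1/cos φ).
Areal scale = k² = sec²φ = 1/cos²(58.1°) = 1/0.5284² = 3.581.
True area = apparent / (areal scale) = 70000 / 3.581 ≈ 19500 km².

19500 km²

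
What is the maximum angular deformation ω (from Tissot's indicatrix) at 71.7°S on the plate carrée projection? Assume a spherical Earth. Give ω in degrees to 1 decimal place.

62.9°

Plate carrée maps x = Rλ, y = Rφ. The meridian scale is h = 1 and the parallel scale is k = 1/cos φ = sec φ.
At 71.7°: h = 1.000, k = 3.185; principal scales a = 3.185, b = 1.000.
sin(ω/2) = (a − b)/(a + b) = 2.185/4.185 = 0.5221, so ω = 2 arcsin(0.5221) ≈ 62.9°.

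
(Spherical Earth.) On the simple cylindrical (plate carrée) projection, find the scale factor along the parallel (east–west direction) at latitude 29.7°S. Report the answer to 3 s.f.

1.15

Plate carrée maps x = Rλ, y = Rφ. The meridian scale is h = 1 and the parallel scale is k = 1/cos φ = sec φ.
k = 1/cos 29.7° = 1/0.8686 = 1.151.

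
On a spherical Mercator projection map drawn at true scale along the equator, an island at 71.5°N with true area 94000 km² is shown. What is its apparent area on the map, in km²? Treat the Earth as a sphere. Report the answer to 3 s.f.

934000 km²

Mercator is conformal, so the point scale is isotropic: h = k = sec φ = 1/cos φ.
Areal scale = k² = sec²φ = 1/cos²(71.5°) = 1/0.3173² = 9.932.
Apparent area = 94000 × 9.932 ≈ 934000 km².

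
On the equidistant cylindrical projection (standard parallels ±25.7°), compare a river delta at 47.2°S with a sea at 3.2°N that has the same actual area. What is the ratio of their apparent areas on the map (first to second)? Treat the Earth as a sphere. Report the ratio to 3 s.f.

1.47

The equidistant cylindrical projection with φ₀ = 25.7° has h = 1 (meridians true) and k = cos φ₀ / cos φ along parallels.
Areal scale at 47.2°: h·k = 1.000 × 1.326 = 1.326.
Areal scale at 3.2°: h·k = 1.000 × 0.9025 = 0.9025.
Ratio = 1.326/0.9025 ≈ 1.47.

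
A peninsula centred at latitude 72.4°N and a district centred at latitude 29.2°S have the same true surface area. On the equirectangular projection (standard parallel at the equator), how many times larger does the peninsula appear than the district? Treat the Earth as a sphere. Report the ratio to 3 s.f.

2.89

Plate carrée maps x = Rλ, y = Rφ. The meridian scale is h = 1 and the parallel scale is k = 1/cos φ = sec φ.
Areal scale at 72.4°: h·k = 1.000 × 3.307 = 3.307.
Areal scale at 29.2°: h·k = 1.000 × 1.146 = 1.146.
Ratio = 3.307/1.146 ≈ 2.89.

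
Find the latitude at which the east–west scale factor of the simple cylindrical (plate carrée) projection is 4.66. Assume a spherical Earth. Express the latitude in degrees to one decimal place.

Plate carrée: h = 1, k = sec φ along parallels.
sec φ = 4.66  ⇒  cos φ = 0.2146  ⇒  φ ≈ 77.6°.

77.6°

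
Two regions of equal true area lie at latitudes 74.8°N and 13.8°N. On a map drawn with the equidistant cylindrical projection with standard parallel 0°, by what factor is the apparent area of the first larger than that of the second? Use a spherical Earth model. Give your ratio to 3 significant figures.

3.70

Plate carrée maps x = Rλ, y = Rφ. The meridian scale is h = 1 and the parallel scale is k = 1/cos φ = sec φ.
Areal scale at 74.8°: h·k = 1.000 × 3.814 = 3.814.
Areal scale at 13.8°: h·k = 1.000 × 1.030 = 1.030.
Ratio = 3.814/1.030 ≈ 3.70.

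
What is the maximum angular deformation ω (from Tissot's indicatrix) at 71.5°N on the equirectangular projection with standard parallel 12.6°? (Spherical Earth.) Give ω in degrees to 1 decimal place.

61.2°

With standard parallel φ₀ = 12.6°, the equirectangular projection gives x = Rλ cos φ₀, y = Rφ, so h = 1 and k = cos 12.6° / cos φ.
At 71.5°: h = 1.000, k = 3.076; principal scales a = 3.076, b = 1.000.
sin(ω/2) = (a − b)/(a + b) = 2.076/4.076 = 0.5093, so ω = 2 arcsin(0.5093) ≈ 61.2°.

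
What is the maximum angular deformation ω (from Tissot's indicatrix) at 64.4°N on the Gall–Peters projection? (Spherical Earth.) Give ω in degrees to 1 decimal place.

54.3°

Gall–Peters is a cylindrical equal-area projection with standard parallels at ±45°. A cylindrical equal-area projection with standard parallel φ₀ has meridian scale h = cos φ / cos φ₀ and parallel scale k = cos φ₀ / cos φ (so areas are preserved, h·k = 1).
At 64.4°: h = 0.6111, k = 1.636; principal scales a = 1.636, b = 0.6111.
sin(ω/2) = (a − b)/(a + b) = 1.025/2.248 = 0.4562, so ω = 2 arcsin(0.4562) ≈ 54.3°.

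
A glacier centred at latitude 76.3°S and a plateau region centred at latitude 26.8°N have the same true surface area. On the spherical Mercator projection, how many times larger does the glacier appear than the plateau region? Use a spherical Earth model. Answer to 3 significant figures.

14.2

Mercator areal scale is sec²φ.
At 76.3°: sec²(76.3°) = 1/0.2368² = 17.83.
At 26.8°: sec²(26.8°) = 1/0.8926² = 1.255.
Ratio = 17.83/1.255 = cos²(26.8°)/cos²(76.3°) ≈ 14.2.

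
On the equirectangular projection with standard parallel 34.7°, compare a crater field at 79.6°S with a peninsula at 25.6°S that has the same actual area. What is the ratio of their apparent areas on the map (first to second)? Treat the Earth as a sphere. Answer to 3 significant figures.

In the equirectangular projection with standard parallel φ₀ = 34.7° (x = Rλ cos φ₀, y = Rφ), meridians are true-scale (h = 1) and the parallel scale is k = cos φ₀ / cos φ.
Areal scale at 79.6°: h·k = 1.000 × 4.554 = 4.554.
Areal scale at 25.6°: h·k = 1.000 × 0.9116 = 0.9116.
Ratio = 4.554/0.9116 ≈ 5.00.

5.00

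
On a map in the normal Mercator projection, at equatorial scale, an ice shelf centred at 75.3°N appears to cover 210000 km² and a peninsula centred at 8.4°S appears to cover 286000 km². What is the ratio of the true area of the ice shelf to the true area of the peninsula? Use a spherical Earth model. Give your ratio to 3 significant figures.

Mercator's areal exaggeration is sec²φ; hence true area = (apparent area) · cos²φ.
True area of ice shelf: 210000 × cos²(75.3°) = 210000 × 0.06439 = 13520 km².
True area of peninsula: 286000 × cos²(8.4°) = 286000 × 0.9787 = 279900 km².
Ratio = 13520 / 279900 ≈ 0.0483.

0.0483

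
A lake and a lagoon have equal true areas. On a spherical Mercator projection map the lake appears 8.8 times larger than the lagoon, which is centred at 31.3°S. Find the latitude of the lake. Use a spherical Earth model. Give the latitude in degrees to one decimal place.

For equal true areas on Mercator, apparent areas scale as sec²φ, so the ratio is cos²φ₂ / cos²φ₁.
cos²φ₂ / cos²φ₁ = 8.8  ⇒  cos φ₁ = cos 31.3° / √8.8 = 0.8545/2.966 = 0.2880.
φ₁ = arccos(0.2880) ≈ 73.3°.

73.3°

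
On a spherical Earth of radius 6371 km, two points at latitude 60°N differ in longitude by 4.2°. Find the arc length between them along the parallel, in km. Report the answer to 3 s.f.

234 km

Arc length along a parallel = R cos φ · Δλ (with Δλ in radians).
= 6371 × cos 60° × (4.2° × π/180) = 6371 × 0.5000 × 0.07330 ≈ 234 km.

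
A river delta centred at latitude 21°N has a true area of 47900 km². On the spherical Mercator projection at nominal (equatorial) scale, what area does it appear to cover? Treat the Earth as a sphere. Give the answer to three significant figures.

For Mercator, h = k = sec φ (a conformal cylindrical projection has a single point scale, 1/cos φ).
Areal scale = k² = sec²φ = 1/cos²(21°) = 1/0.9336² = 1.147.
Apparent area = 47900 × 1.147 ≈ 55000 km².

55000 km²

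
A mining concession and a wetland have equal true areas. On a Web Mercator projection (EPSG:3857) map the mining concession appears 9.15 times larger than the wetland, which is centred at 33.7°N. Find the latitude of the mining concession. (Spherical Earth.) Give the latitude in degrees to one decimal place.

74.0°

For equal true areas on Mercator, apparent areas scale as sec²φ, so the ratio is cos²φ₂ / cos²φ₁.
cos²φ₂ / cos²φ₁ = 9.15  ⇒  cos φ₁ = cos 33.7° / √9.15 = 0.8320/3.025 = 0.2750.
φ₁ = arccos(0.2750) ≈ 74.0°.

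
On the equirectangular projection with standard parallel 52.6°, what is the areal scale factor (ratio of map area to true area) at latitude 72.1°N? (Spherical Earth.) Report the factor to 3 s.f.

1.98

With standard parallel φ₀ = 52.6°, the equirectangular projection gives x = Rλ cos φ₀, y = Rφ, so h = 1 and k = cos 52.6° / cos φ.
Areal scale = h·k = 1 × cos φ₀ / cos φ; at 72.1°, h = 1.000, k = 1.976, so h·k = 1.976.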